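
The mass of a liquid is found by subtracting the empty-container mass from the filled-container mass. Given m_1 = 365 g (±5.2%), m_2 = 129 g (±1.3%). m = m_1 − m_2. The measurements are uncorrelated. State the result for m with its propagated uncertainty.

236 ± 19.1 g

Sums and differences: (δm)² = Σ (cᵢ δxᵢ)².
  (δm_1)² = 360;  (δm_2)² = 2.81
δm = √(363) = 19.1 g
m = 236 g.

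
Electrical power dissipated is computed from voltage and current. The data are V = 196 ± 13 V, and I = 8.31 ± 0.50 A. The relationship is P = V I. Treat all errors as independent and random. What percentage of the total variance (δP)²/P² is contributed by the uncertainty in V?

(δP/P)² = (1·δV/V)² + (1·δI/I)²
  V term: (1×0.0663)² = 0.00440
  I term: (1×0.0602)² = 0.00362
Total = 0.00802. Share from V = 0.00440/0.00802 = 0.549.

54.9%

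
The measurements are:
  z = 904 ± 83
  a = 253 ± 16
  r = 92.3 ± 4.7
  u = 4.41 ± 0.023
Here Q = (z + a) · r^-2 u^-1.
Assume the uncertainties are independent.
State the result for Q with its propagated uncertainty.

0.0308 ± 0.00386

Let w = z + a = 1160. δw = √(δz² + δa²) = √(6890 + 256) = 84.5, so δw/w = 0.0731.
Q is then a monomial in w, r, u:
δQ/Q = √((δw/w)² + (-2·δr/r)² + (-1·δu/u)²) = √(0.00534 + 0.0104 + 2.72e-05) = 0.125
Q = 0.0308, so δQ = 0.125 × 0.0308 = 0.00386.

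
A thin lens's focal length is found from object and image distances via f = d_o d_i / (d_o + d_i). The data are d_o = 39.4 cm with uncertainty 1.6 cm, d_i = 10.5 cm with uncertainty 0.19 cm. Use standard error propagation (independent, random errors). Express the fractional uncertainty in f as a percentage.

∂f/∂d_o = (d_i/(d_o+d_i))² = 0.0443;  ∂f/∂d_i = (d_o/(d_o+d_i))² = 0.623
δf = √((∂f/∂d_o · δd_o)² + (∂f/∂d_i · δd_i)²) = √(0.00502 + 0.0140) = 0.138 cm
f = 8.29 cm, so δf/f = 0.138/8.29 = 0.0166.

1.66%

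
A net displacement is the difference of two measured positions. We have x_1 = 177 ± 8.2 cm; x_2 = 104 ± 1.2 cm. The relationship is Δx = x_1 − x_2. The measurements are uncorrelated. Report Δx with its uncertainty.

73.0 ± 8.29 cm

Δx is a linear combination, so absolute uncertainties add in quadrature:
  (δx_1)² = 67.2;  (δx_2)² = 1.44
δΔx = √(68.7) = 8.29 cm
Δx = 73.0 cm.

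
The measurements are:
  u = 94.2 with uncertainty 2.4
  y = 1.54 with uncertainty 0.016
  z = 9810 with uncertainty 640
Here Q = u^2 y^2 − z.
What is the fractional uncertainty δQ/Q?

0.118

Let p = u^2·y^2 = 21000. δp/p = √((2·δu/u)² + (2·δy/y)²) = √(0.00260 + 0.000432) = 0.0550, so δp = 1160.
Q = p − z: δQ = √(δp² + δz²) = √(1.34e+06 + 4.1e+05) = 1320
Q = 11200, so δQ/Q = 1320/11200 = 0.118.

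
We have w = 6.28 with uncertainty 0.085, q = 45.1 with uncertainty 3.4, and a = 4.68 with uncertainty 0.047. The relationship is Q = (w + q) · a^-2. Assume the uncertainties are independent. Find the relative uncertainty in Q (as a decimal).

Let u = w + q = 51.4. δu = √(δw² + δq²) = √(0.00723 + 11.6) = 3.40, so δu/u = 0.0662.
Q is then a monomial in u, a:
δQ/Q = √((δu/u)² + (-2·δa/a)²) = √(0.00438 + 0.000403) = 0.0692

0.0692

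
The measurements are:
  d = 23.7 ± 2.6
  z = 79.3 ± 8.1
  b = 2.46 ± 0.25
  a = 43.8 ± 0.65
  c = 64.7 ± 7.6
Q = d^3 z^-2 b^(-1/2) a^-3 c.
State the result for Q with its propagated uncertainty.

Since Q is a product/quotient, work with relative uncertainties:
  (3·δd/d)² = (3×0.110)² = 0.108;  (-2·δz/z)² = (-2×0.102)² = 0.0417;  (−½·δb/b)² = (-0.5×0.102)² = 0.00258;  (-3·δa/a)² = (-3×0.0148)² = 0.00198;  (1·δc/c)² = (1×0.117)² = 0.0138
δQ/Q = √(0.168) = 0.410
Q = 0.00104, so δQ = 0.410 × 0.00104 = 0.000426.

0.00104 ± 0.000426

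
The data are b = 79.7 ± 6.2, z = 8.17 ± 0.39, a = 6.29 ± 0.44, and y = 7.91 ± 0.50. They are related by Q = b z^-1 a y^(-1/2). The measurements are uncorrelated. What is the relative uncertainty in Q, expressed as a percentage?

11.9%

For a monomial Q ∝ b, z^-1, a, y^(-1/2), fractional errors add in quadrature:
  (1·δb/b)² = (1×0.0778)² = 0.00605;  (-1·δz/z)² = (-1×0.0477)² = 0.00228;  (1·δa/a)² = (1×0.0700)² = 0.00489;  (−½·δy/y)² = (-0.5×0.0632)² = 0.000999
δQ/Q = √(0.0142) = 0.119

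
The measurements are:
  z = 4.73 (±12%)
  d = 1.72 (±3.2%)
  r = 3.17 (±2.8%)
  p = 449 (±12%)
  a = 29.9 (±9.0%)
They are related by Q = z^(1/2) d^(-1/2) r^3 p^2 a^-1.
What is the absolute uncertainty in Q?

98600

Relative error in a monomial: (δQ/Q)² = Σ (nᵢ · δxᵢ/xᵢ)².
  (½·δz/z)² = (0.5×0.120)² = 0.00360;  (−½·δd/d)² = (-0.5×0.0320)² = 0.000256;  (3·δr/r)² = (3×0.0280)² = 0.00706;  (2·δp/p)² = (2×0.120)² = 0.0576;  (-1·δa/a)² = (-1×0.0900)² = 0.00810
δQ/Q = √(0.0766) = 0.277
Q = 3.56e+05, so δQ = 0.277 × 3.56e+05 = 98600.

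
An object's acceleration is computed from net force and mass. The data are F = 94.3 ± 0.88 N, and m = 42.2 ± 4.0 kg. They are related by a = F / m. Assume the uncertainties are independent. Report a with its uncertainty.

Each factor contributes (exponent × relative error)² to (δa/a)²:
  (1·δF/F)² = (1×0.00933)² = 8.71e-05;  (-1·δm/m)² = (-1×0.0948)² = 0.00898
δa/a = √(0.00907) = 0.0952
a = 2.23 m/s^2, so δa = 0.0952 × 2.23 = 0.213 m/s^2.

2.23 ± 0.213 m/s^2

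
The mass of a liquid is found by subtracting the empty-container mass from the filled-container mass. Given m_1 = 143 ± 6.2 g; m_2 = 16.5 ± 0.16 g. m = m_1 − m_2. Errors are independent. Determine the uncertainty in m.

6.20 g

m is a linear combination, so absolute uncertainties add in quadrature:
  (δm_1)² = 38.4;  (δm_2)² = 0.0256
δm = √(38.5) = 6.20 g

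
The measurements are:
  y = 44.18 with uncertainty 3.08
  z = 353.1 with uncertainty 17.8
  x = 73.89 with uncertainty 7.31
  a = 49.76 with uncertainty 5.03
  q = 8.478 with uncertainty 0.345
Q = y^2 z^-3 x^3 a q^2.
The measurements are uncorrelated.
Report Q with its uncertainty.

63970 ± 24500

Q is a product of powers, so relative uncertainties combine in quadrature:
  (2·δy/y)² = (2×0.0697)² = 0.0194;  (-3·δz/z)² = (-3×0.0504)² = 0.0229;  (3·δx/x)² = (3×0.0989)² = 0.0881;  (1·δa/a)² = (1×0.101)² = 0.0102;  (2·δq/q)² = (2×0.0407)² = 0.00662
δQ/Q = √(0.147) = 0.384
Q = 63970, so δQ = 0.384 × 63970 = 24500.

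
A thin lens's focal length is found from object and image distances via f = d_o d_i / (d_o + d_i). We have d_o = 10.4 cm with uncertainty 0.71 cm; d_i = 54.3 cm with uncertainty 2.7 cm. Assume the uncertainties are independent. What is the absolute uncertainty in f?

∂f/∂d_o = (d_i/(d_o+d_i))² = 0.704;  ∂f/∂d_i = (d_o/(d_o+d_i))² = 0.0258
δf = √((∂f/∂d_o · δd_o)² + (∂f/∂d_i · δd_i)²) = √(0.250 + 0.00487) = 0.505 cm

0.505 cm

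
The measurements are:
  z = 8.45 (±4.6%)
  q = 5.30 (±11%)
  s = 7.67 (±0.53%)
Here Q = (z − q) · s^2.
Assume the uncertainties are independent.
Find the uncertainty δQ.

Let u = z − q = 3.15. δu = √(δz² + δq²) = √(0.151 + 0.340) = 0.701, so δu/u = 0.222.
Q is then a monomial in u, s:
δQ/Q = √((δu/u)² + (2·δs/s)²) = √(0.0495 + 0.000112) = 0.223
Q = 185, so δQ = 0.223 × 185 = 41.3.

41.3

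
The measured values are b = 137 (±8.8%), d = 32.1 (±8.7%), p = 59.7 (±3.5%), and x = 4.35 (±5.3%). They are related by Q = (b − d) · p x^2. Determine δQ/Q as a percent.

16.2%

Let u = b − d = 105. δu = √(δb² + δd²) = √(145 + 7.80) = 12.4, so δu/u = 0.118.
Q is then a monomial in u, p, x:
δQ/Q = √((δu/u)² + (1·δp/p)² + (2·δx/x)²) = √(0.0139 + 0.00123 + 0.0112) = 0.162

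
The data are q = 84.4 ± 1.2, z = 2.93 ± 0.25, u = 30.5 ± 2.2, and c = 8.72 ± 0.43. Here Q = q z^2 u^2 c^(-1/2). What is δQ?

Products/powers → add relative errors in quadrature, weighted by exponent:
  (1·δq/q)² = (1×0.0142)² = 0.000202;  (2·δz/z)² = (2×0.0853)² = 0.0291;  (2·δu/u)² = (2×0.0721)² = 0.0208;  (−½·δc/c)² = (-0.5×0.0493)² = 0.000608
δQ/Q = √(0.0507) = 0.225
Q = 2.28e+05, so δQ = 0.225 × 2.28e+05 = 51400.

51400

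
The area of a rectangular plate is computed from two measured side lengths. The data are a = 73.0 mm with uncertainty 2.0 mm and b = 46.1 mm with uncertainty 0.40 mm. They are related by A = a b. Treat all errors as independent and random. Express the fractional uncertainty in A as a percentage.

2.87%

A is a product of powers, so relative uncertainties combine in quadrature:
  (1·δa/a)² = (1×0.0274)² = 0.000751;  (1·δb/b)² = (1×0.00868)² = 7.53e-05
δA/A = √(0.000826) = 0.0287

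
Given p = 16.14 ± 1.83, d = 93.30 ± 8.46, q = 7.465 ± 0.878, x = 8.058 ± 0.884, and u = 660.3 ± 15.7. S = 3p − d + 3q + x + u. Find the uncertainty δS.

Sums and differences: (δS)² = Σ (cᵢ δxᵢ)².
  (3·δp)² = 30.1;  (δd)² = 71.6;  (3·δq)² = 6.94;  (δx)² = 0.781;  (δu)² = 246
δS = √(356) = 18.9

18.9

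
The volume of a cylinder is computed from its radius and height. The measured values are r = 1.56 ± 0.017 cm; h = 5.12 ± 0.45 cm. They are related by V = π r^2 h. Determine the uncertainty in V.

3.54 cm^3

Products/powers → add relative errors in quadrature, weighted by exponent:
  (2·δr/r)² = (2×0.0109)² = 0.000475;  (1·δh/h)² = (1×0.0879)² = 0.00772
δV/V = √(0.00820) = 0.0906
V = 39.1 cm^3, so δV = 0.0906 × 39.1 = 3.54 cm^3.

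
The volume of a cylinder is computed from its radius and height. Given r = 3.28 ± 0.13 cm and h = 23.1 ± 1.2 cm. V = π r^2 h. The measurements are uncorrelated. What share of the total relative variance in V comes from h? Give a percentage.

30.0%

(δV/V)² = (2·δr/r)² + (1·δh/h)²
  r term: (2×0.0396)² = 0.00628
  h term: (1×0.0519)² = 0.00270
Total = 0.00898. Share from h = 0.00270/0.00898 = 0.300.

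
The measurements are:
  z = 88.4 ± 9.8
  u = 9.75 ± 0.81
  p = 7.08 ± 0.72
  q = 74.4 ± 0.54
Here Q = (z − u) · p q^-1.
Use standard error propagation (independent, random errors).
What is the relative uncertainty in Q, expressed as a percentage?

16.1%

Let w = z − u = 78.7. δw = √(δz² + δu²) = √(96.0 + 0.656) = 9.83, so δw/w = 0.125.
Q is then a monomial in w, p, q:
δQ/Q = √((δw/w)² + (1·δp/p)² + (-1·δq/q)²) = √(0.0156 + 0.0103 + 5.27e-05) = 0.161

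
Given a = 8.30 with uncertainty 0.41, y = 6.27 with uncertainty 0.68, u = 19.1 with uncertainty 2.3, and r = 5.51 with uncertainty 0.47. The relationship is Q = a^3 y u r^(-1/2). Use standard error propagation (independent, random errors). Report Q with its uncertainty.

Each factor contributes (exponent × relative error)² to (δQ/Q)²:
  (3·δa/a)² = (3×0.0494)² = 0.0220;  (1·δy/y)² = (1×0.108)² = 0.0118;  (1·δu/u)² = (1×0.120)² = 0.0145;  (−½·δr/r)² = (-0.5×0.0853)² = 0.00182
δQ/Q = √(0.0500) = 0.224
Q = 29200, so δQ = 0.224 × 29200 = 6530.

29200 ± 6530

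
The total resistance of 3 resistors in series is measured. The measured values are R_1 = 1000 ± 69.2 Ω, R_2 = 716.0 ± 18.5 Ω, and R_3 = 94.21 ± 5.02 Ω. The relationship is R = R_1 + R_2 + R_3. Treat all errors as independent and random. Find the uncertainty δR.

For a sum/difference, combine absolute errors in quadrature:
  (δR_1)² = 4790;  (δR_2)² = 342;  (δR_3)² = 25.2
δR = √(5160) = 71.8 Ω

71.8 Ω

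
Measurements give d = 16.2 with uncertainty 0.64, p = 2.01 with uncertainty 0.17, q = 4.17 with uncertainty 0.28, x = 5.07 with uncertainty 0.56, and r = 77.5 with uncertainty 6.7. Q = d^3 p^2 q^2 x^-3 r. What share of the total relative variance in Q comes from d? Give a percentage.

(δQ/Q)² = (3·δd/d)² + (2·δp/p)² + (2·δq/q)² + (-3·δx/x)² + (1·δr/r)²
  d term: (3×0.0395)² = 0.0140
  p term: (2×0.0846)² = 0.0286
  q term: (2×0.0671)² = 0.0180
  x term: (-3×0.110)² = 0.110
  r term: (1×0.0865)² = 0.00747
Total = 0.178. Share from d = 0.0140/0.178 = 0.0789.

7.89%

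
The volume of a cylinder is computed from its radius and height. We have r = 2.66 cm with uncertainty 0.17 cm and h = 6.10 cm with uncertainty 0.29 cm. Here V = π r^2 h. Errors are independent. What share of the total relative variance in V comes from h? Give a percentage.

12.2%

(δV/V)² = (2·δr/r)² + (1·δh/h)²
  r term: (2×0.0639)² = 0.0163
  h term: (1×0.0475)² = 0.00226
Total = 0.0186. Share from h = 0.00226/0.0186 = 0.122.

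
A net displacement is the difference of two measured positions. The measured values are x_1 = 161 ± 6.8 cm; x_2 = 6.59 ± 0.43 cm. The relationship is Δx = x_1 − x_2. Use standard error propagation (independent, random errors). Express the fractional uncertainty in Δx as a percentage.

Absolute uncertainties add in quadrature for a linear combination:
  (δx_1)² = 46.2;  (δx_2)² = 0.185
δΔx = √(46.4) = 6.81 cm
Δx = 154 cm, so δΔx/Δx = 6.81/154 = 0.0441.

4.41%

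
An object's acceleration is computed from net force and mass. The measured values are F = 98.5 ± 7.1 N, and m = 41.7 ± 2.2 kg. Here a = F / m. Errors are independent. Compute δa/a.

Relative error in a monomial: (δa/a)² = Σ (nᵢ · δxᵢ/xᵢ)².
  (1·δF/F)² = (1×0.0721)² = 0.00520;  (-1·δm/m)² = (-1×0.0528)² = 0.00278
δa/a = √(0.00798) = 0.0893

0.0893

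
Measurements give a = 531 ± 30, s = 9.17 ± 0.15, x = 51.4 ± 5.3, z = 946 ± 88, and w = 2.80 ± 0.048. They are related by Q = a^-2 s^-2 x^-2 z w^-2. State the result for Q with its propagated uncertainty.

Q is a product of powers, so relative uncertainties combine in quadrature:
  (-2·δa/a)² = (-2×0.0565)² = 0.0128;  (-2·δs/s)² = (-2×0.0164)² = 0.00107;  (-2·δx/x)² = (-2×0.103)² = 0.0425;  (1·δz/z)² = (1×0.0930)² = 0.00865;  (-2·δw/w)² = (-2×0.0171)² = 0.00118
δQ/Q = √(0.0662) = 0.257
Q = 1.93e-09, so δQ = 0.257 × 1.93e-09 = 4.96e-10.

(1.93 ± 0.496) × 10^-9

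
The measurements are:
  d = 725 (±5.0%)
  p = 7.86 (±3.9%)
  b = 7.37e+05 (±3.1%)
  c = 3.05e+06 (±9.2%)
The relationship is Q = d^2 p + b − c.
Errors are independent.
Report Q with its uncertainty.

Let w = d^2·p = 4.13e+06. δw/w = √((2·δd/d)² + (1·δp/p)²) = √(0.0100 + 0.00152) = 0.107, so δw = 4.43e+05.
Q = w + b − c: δQ = √(δw² + δb² + δc²) = √(1.97e+11 + 5.22e+08 + 7.87e+10) = 5.25e+05
Q = 1.82e+06.

(1.82 ± 0.525) × 10^6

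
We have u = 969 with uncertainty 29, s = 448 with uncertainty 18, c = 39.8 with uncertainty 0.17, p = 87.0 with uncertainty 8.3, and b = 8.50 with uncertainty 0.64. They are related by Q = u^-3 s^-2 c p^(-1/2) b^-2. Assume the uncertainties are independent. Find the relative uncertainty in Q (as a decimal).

Each factor contributes (exponent × relative error)² to (δQ/Q)²:
  (-3·δu/u)² = (-3×0.0299)² = 0.00806;  (-2·δs/s)² = (-2×0.0402)² = 0.00646;  (1·δc/c)² = (1×0.00427)² = 1.82e-05;  (−½·δp/p)² = (-0.5×0.0954)² = 0.00228;  (-2·δb/b)² = (-2×0.0753)² = 0.0227
δQ/Q = √(0.0395) = 0.199

0.199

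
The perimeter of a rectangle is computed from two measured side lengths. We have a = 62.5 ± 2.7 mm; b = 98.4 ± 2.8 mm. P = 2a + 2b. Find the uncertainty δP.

Sums and differences: (δP)² = Σ (cᵢ δxᵢ)².
  (2·δa)² = 29.2;  (2·δb)² = 31.4
δP = √(60.5) = 7.78 mm

7.78 mm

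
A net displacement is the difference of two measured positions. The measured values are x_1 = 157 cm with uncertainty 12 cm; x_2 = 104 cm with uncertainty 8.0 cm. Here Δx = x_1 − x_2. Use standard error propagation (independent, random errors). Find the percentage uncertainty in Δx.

Sums and differences: (δΔx)² = Σ (cᵢ δxᵢ)².
  (δx_1)² = 144;  (δx_2)² = 64.0
δΔx = √(208) = 14.4 cm
Δx = 53.0 cm, so δΔx/Δx = 14.4/53.0 = 0.272.

27.2%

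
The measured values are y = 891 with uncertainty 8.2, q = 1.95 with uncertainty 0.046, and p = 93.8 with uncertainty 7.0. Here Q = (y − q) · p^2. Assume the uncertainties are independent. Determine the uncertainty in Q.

1.17e+06

Let u = y − q = 889. δu = √(δy² + δq²) = √(67.2 + 0.00212) = 8.20, so δu/u = 0.00922.
Q is then a monomial in u, p:
δQ/Q = √((δu/u)² + (2·δp/p)²) = √(8.51e-05 + 0.0223) = 0.150
Q = 7.82e+06, so δQ = 0.150 × 7.82e+06 = 1.17e+06.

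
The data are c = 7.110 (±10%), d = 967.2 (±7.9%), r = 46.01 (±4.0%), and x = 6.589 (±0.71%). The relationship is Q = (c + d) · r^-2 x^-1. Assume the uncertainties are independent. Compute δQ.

Let u = c + d = 974.3. δu = √(δc² + δd²) = √(0.506 + 5840) = 76.4, so δu/u = 0.0784.
Q is then a monomial in u, r, x:
δQ/Q = √((δu/u)² + (-2·δr/r)² + (-1·δx/x)²) = √(0.00615 + 0.00640 + 5.04e-05) = 0.112
Q = 0.06985, so δQ = 0.112 × 0.06985 = 0.00784.

0.00784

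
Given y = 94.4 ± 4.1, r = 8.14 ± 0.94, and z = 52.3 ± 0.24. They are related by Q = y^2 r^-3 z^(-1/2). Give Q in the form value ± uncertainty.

For a monomial Q ∝ y^2, r^-3, z^(-1/2), fractional errors add in quadrature:
  (2·δy/y)² = (2×0.0434)² = 0.00755;  (-3·δr/r)² = (-3×0.115)² = 0.120;  (−½·δz/z)² = (-0.5×0.00459)² = 5.26e-06
δQ/Q = √(0.128) = 0.357
Q = 2.28, so δQ = 0.357 × 2.28 = 0.816.

2.28 ± 0.816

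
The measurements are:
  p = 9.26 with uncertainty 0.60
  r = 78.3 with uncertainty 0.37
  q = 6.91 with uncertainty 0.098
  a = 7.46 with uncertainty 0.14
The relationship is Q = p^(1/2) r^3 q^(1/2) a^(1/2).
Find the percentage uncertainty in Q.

3.73%

Products/powers → add relative errors in quadrature, weighted by exponent:
  (½·δp/p)² = (0.5×0.0648)² = 0.00105;  (3·δr/r)² = (3×0.00473)² = 0.000201;  (½·δq/q)² = (0.5×0.0142)² = 5.03e-05;  (½·δa/a)² = (0.5×0.0188)² = 8.8e-05
δQ/Q = √(0.00139) = 0.0373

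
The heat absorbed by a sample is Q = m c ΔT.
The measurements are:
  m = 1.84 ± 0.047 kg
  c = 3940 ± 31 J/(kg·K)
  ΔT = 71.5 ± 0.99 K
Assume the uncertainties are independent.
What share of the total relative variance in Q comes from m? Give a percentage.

(δQ/Q)² = (1·δm/m)² + (1·δc/c)² + (1·δΔT/ΔT)²
  m term: (1×0.0255)² = 0.000652
  c term: (1×0.00787)² = 6.19e-05
  ΔT term: (1×0.0138)² = 0.000192
Total = 0.000906. Share from m = 0.000652/0.000906 = 0.720.

72.0%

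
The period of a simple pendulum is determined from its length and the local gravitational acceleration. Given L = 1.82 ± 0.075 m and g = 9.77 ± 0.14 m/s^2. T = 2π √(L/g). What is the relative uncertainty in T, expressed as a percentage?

T is a product of powers, so relative uncertainties combine in quadrature:
  (½·δL/L)² = (0.5×0.0412)² = 0.000425;  (−½·δg/g)² = (-0.5×0.0143)² = 5.13e-05
δT/T = √(0.000476) = 0.0218

2.18%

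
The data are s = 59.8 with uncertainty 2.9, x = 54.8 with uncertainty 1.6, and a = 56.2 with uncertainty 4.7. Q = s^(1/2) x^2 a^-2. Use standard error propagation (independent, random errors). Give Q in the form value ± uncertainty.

Each factor contributes (exponent × relative error)² to (δQ/Q)²:
  (½·δs/s)² = (0.5×0.0485)² = 0.000588;  (2·δx/x)² = (2×0.0292)² = 0.00341;  (-2·δa/a)² = (-2×0.0836)² = 0.0280
δQ/Q = √(0.0320) = 0.179
Q = 7.35, so δQ = 0.179 × 7.35 = 1.31.

7.35 ± 1.31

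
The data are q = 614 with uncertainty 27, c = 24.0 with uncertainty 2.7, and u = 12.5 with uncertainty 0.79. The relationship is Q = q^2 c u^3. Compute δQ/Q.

0.237

Each factor contributes (exponent × relative error)² to (δQ/Q)²:
  (2·δq/q)² = (2×0.0440)² = 0.00773;  (1·δc/c)² = (1×0.113)² = 0.0127;  (3·δu/u)² = (3×0.0632)² = 0.0359
δQ/Q = √(0.0563) = 0.237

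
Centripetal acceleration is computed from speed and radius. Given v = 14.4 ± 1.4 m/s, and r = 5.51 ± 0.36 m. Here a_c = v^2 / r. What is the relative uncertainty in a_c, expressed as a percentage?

Products/powers → add relative errors in quadrature, weighted by exponent:
  (2·δv/v)² = (2×0.0972)² = 0.0378;  (-1·δr/r)² = (-1×0.0653)² = 0.00427
δa_c/a_c = √(0.0421) = 0.205

20.5%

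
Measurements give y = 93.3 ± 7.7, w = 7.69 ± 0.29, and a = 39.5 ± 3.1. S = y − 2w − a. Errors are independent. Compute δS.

S is a linear combination, so absolute uncertainties add in quadrature:
  (δy)² = 59.3;  (2·δw)² = 0.336;  (δa)² = 9.61
δS = √(69.2) = 8.32

8.32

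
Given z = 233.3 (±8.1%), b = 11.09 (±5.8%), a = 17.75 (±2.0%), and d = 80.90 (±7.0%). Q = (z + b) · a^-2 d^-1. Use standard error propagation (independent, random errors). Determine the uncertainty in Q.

Let u = z + b = 244.4. δu = √(δz² + δb²) = √(357 + 0.414) = 18.9, so δu/u = 0.0774.
Q is then a monomial in u, a, d:
δQ/Q = √((δu/u)² + (-2·δa/a)² + (-1·δd/d)²) = √(0.00599 + 0.00160 + 0.00490) = 0.112
Q = 0.009588, so δQ = 0.112 × 0.009588 = 0.00107.

0.00107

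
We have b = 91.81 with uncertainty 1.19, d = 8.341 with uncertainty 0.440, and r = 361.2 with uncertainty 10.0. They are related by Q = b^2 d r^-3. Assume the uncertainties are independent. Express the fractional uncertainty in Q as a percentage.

Q is a product of powers, so relative uncertainties combine in quadrature:
  (2·δb/b)² = (2×0.0130)² = 0.000672;  (1·δd/d)² = (1×0.0528)² = 0.00278;  (-3·δr/r)² = (-3×0.0277)² = 0.00690
δQ/Q = √(0.0104) = 0.102

10.2%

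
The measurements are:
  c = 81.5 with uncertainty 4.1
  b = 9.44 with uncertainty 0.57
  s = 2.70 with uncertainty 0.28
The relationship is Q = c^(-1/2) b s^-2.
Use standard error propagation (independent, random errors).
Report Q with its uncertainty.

Each factor contributes (exponent × relative error)² to (δQ/Q)²:
  (−½·δc/c)² = (-0.5×0.0503)² = 0.000633;  (1·δb/b)² = (1×0.0604)² = 0.00365;  (-2·δs/s)² = (-2×0.104)² = 0.0430
δQ/Q = √(0.0473) = 0.217
Q = 0.143, so δQ = 0.217 × 0.143 = 0.0312.

0.143 ± 0.0312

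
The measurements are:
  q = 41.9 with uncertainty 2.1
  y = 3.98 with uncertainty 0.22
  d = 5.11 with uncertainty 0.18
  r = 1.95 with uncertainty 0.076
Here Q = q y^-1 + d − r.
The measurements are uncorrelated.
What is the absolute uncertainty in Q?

0.809

Let p = q·y^-1 = 10.5. δp/p = √((1·δq/q)² + (-1·δy/y)²) = √(0.00251 + 0.00306) = 0.0746, so δp = 0.786.
Q = p + d − r: δQ = √(δp² + δd² + δr²) = √(0.617 + 0.0324 + 0.00578) = 0.809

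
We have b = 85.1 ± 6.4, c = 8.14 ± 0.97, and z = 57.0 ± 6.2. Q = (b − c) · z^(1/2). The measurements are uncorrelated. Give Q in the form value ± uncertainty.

Let u = b − c = 77.0. δu = √(δb² + δc²) = √(41.0 + 0.941) = 6.47, so δu/u = 0.0841.
Q is then a monomial in u, z:
δQ/Q = √((δu/u)² + (½·δz/z)²) = √(0.00707 + 0.00296) = 0.100
Q = 581, so δQ = 0.100 × 581 = 58.2.

581 ± 58.2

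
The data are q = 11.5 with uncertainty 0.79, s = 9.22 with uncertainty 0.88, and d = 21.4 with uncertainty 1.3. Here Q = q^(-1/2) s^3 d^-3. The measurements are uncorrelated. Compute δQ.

0.00805

For a monomial Q ∝ q^(-1/2), s^3, d^-3, fractional errors add in quadrature:
  (−½·δq/q)² = (-0.5×0.0687)² = 0.00118;  (3·δs/s)² = (3×0.0954)² = 0.0820;  (-3·δd/d)² = (-3×0.0607)² = 0.0332
δQ/Q = √(0.116) = 0.341
Q = 0.0236, so δQ = 0.341 × 0.0236 = 0.00805.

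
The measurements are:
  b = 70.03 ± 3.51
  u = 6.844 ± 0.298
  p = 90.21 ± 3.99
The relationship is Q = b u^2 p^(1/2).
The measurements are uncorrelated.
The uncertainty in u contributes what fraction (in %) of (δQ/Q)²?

(δQ/Q)² = (1·δb/b)² + (2·δu/u)² + (½·δp/p)²
  b term: (1×0.0501)² = 0.00251
  u term: (2×0.0435)² = 0.00758
  p term: (0.5×0.0442)² = 0.000489
Total = 0.0106. Share from u = 0.00758/0.0106 = 0.716.

71.6%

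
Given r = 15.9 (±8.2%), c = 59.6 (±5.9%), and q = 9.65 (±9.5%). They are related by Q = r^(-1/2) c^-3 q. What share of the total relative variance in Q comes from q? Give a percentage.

(δQ/Q)² = (−½·δr/r)² + (-3·δc/c)² + (1·δq/q)²
  r term: (-0.5×0.0820)² = 0.00168
  c term: (-3×0.0590)² = 0.0313
  q term: (1×0.0950)² = 0.00903
Total = 0.0420. Share from q = 0.00903/0.0420 = 0.215.

21.5%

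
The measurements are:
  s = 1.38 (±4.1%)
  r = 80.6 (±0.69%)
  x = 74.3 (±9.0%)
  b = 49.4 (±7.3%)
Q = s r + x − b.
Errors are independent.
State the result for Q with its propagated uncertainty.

Let p = s·r = 111. δp/p = √((1·δs/s)² + (1·δr/r)²) = √(0.00168 + 4.76e-05) = 0.0416, so δp = 4.62.
Q = p + x − b: δQ = √(δp² + δx² + δb²) = √(21.4 + 44.7 + 13.0) = 8.89
Q = 136.

136 ± 8.89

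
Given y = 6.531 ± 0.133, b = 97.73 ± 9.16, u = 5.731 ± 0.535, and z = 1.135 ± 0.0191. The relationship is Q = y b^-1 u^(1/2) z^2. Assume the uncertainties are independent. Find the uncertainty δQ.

0.0231

Relative error in a monomial: (δQ/Q)² = Σ (nᵢ · δxᵢ/xᵢ)².
  (1·δy/y)² = (1×0.0204)² = 0.000415;  (-1·δb/b)² = (-1×0.0937)² = 0.00878;  (½·δu/u)² = (0.5×0.0934)² = 0.00218;  (2·δz/z)² = (2×0.0168)² = 0.00113
δQ/Q = √(0.0125) = 0.112
Q = 0.2061, so δQ = 0.112 × 0.2061 = 0.0231.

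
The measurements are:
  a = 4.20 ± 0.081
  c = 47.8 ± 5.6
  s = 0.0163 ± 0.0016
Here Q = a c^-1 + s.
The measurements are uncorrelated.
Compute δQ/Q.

0.101

Let p = a·c^-1 = 0.0879. δp/p = √((1·δa/a)² + (-1·δc/c)²) = √(0.000372 + 0.0137) = 0.119, so δp = 0.0104.
Q = p + s: δQ = √(δp² + δs²) = √(0.000109 + 2.56e-06) = 0.0106
Q = 0.104, so δQ/Q = 0.0106/0.104 = 0.101.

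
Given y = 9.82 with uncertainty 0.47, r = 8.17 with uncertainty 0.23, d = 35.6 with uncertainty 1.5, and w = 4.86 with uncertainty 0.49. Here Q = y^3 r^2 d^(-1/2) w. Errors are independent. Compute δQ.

9550

Products/powers → add relative errors in quadrature, weighted by exponent:
  (3·δy/y)² = (3×0.0479)² = 0.0206;  (2·δr/r)² = (2×0.0282)² = 0.00317;  (−½·δd/d)² = (-0.5×0.0421)² = 0.000444;  (1·δw/w)² = (1×0.101)² = 0.0102
δQ/Q = √(0.0344) = 0.185
Q = 51500, so δQ = 0.185 × 51500 = 9550.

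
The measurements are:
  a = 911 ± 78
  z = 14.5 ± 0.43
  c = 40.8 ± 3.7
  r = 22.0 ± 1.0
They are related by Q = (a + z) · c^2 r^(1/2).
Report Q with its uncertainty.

Let u = a + z = 926. δu = √(δa² + δz²) = √(6080 + 0.185) = 78.0, so δu/u = 0.0843.
Q is then a monomial in u, c, r:
δQ/Q = √((δu/u)² + (2·δc/c)² + (½·δr/r)²) = √(0.00710 + 0.0329 + 0.000517) = 0.201
Q = 7.23e+06, so δQ = 0.201 × 7.23e+06 = 1.45e+06.

(7.23 ± 1.45) × 10^6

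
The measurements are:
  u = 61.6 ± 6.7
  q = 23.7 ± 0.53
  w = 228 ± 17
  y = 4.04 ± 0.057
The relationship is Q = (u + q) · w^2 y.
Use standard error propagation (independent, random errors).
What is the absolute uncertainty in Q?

Let h = u + q = 85.3. δh = √(δu² + δq²) = √(44.9 + 0.281) = 6.72, so δh/h = 0.0788.
Q is then a monomial in h, w, y:
δQ/Q = √((δh/h)² + (2·δw/w)² + (1·δy/y)²) = √(0.00621 + 0.0222 + 0.000199) = 0.169
Q = 1.79e+07, so δQ = 0.169 × 1.79e+07 = 3.03e+06.

3.03e+06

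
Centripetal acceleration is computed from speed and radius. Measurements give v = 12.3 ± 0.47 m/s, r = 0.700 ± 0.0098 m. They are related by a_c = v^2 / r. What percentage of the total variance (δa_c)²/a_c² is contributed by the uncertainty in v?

96.8%

(δa_c/a_c)² = (2·δv/v)² + (-1·δr/r)²
  v term: (2×0.0382)² = 0.00584
  r term: (-1×0.0140)² = 0.000196
Total = 0.00604. Share from v = 0.00584/0.00604 = 0.968.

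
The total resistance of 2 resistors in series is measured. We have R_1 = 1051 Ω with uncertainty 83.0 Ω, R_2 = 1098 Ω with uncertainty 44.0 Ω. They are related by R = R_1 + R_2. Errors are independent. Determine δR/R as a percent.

4.37%

Sums and differences: (δR)² = Σ (cᵢ δxᵢ)².
  (δR_1)² = 6890;  (δR_2)² = 1940
δR = √(8820) = 93.9 Ω
R = 2149 Ω, so δR/R = 93.9/2149 = 0.0437.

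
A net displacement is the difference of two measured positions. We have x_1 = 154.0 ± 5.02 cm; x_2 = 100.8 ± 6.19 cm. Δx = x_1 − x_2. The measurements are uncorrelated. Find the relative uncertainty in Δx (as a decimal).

0.150

Absolute uncertainties add in quadrature for a linear combination:
  (δx_1)² = 25.2;  (δx_2)² = 38.3
δΔx = √(63.5) = 7.97 cm
Δx = 53.20 cm, so δΔx/Δx = 7.97/53.20 = 0.150.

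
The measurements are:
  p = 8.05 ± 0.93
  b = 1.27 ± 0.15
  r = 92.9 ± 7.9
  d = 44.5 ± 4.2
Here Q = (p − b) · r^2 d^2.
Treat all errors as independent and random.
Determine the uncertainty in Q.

Let u = p − b = 6.78. δu = √(δp² + δb²) = √(0.865 + 0.0225) = 0.942, so δu/u = 0.139.
Q is then a monomial in u, r, d:
δQ/Q = √((δu/u)² + (2·δr/r)² + (2·δd/d)²) = √(0.0193 + 0.0289 + 0.0356) = 0.290
Q = 1.16e+08, so δQ = 0.290 × 1.16e+08 = 3.36e+07.

3.36e+07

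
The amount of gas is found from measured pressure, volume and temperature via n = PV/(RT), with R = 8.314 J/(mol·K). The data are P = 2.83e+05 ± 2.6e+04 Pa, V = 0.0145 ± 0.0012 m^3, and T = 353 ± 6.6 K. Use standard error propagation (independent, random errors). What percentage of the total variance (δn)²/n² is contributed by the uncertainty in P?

54.0%

(δn/n)² = (1·δP/P)² + (1·δV/V)² + (-1·δT/T)²
  P term: (1×0.0919)² = 0.00844
  V term: (1×0.0828)² = 0.00685
  T term: (-1×0.0187)² = 0.000350
Total = 0.0156. Share from P = 0.00844/0.0156 = 0.540.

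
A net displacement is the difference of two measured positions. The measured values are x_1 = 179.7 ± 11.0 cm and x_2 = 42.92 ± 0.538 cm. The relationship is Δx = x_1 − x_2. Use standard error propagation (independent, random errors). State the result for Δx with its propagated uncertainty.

Sums and differences: (δΔx)² = Σ (cᵢ δxᵢ)².
  (δx_1)² = 121;  (δx_2)² = 0.289
δΔx = √(121) = 11.0 cm
Δx = 136.8 cm.

136.8 ± 11.0 cm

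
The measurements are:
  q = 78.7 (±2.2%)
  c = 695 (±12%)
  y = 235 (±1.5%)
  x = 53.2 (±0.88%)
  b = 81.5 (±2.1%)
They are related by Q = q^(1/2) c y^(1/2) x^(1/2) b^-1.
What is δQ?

Relative error in a monomial: (δQ/Q)² = Σ (nᵢ · δxᵢ/xᵢ)².
  (½·δq/q)² = (0.5×0.0220)² = 0.000121;  (1·δc/c)² = (1×0.120)² = 0.0144;  (½·δy/y)² = (0.5×0.0150)² = 5.62e-05;  (½·δx/x)² = (0.5×0.00880)² = 1.94e-05;  (-1·δb/b)² = (-1×0.0210)² = 0.000441
δQ/Q = √(0.0150) = 0.123
Q = 8460, so δQ = 0.123 × 8460 = 1040.

1040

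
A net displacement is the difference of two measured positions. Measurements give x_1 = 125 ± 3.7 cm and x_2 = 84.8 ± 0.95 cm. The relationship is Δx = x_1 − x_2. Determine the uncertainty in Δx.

3.82 cm

Δx is a linear combination, so absolute uncertainties add in quadrature:
  (δx_1)² = 13.7;  (δx_2)² = 0.902
δΔx = √(14.6) = 3.82 cm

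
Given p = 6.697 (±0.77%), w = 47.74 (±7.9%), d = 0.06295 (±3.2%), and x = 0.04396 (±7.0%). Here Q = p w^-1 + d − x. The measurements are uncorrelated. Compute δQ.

0.0117

Let h = p·w^-1 = 0.1403. δh/h = √((1·δp/p)² + (-1·δw/w)²) = √(5.93e-05 + 0.00624) = 0.0794, so δh = 0.0111.
Q = h + d − x: δQ = √(δh² + δd² + δx²) = √(0.000124 + 4.06e-06 + 9.47e-06) = 0.0117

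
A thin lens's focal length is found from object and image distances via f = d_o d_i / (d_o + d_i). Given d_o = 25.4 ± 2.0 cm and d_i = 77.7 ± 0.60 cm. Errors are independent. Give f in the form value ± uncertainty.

∂f/∂d_o = (d_i/(d_o+d_i))² = 0.568;  ∂f/∂d_i = (d_o/(d_o+d_i))² = 0.0607
δf = √((∂f/∂d_o · δd_o)² + (∂f/∂d_i · δd_i)²) = √(1.29 + 0.00133) = 1.14 cm
f = 19.1 cm.

19.1 ± 1.14 cm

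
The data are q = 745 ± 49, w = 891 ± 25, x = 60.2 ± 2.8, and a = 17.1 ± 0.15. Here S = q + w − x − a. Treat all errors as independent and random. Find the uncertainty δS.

55.1

Each term contributes (cᵢ δxᵢ)² to (δS)²:
  (δq)² = 2400;  (δw)² = 625;  (δx)² = 7.84;  (δa)² = 0.0225
δS = √(3030) = 55.1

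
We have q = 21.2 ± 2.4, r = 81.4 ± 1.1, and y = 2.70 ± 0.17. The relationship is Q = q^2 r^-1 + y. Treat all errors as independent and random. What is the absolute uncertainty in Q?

1.26

Let p = q^2·r^-1 = 5.52. δp/p = √((2·δq/q)² + (-1·δr/r)²) = √(0.0513 + 0.000183) = 0.227, so δp = 1.25.
Q = p + y: δQ = √(δp² + δy²) = √(1.57 + 0.0289) = 1.26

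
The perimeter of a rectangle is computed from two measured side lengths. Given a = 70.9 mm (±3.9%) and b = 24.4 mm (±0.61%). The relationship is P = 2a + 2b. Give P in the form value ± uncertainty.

191 ± 5.54 mm

P is a linear combination, so absolute uncertainties add in quadrature:
  (2·δa)² = 30.6;  (2·δb)² = 0.0886
δP = √(30.7) = 5.54 mm
P = 191 mm.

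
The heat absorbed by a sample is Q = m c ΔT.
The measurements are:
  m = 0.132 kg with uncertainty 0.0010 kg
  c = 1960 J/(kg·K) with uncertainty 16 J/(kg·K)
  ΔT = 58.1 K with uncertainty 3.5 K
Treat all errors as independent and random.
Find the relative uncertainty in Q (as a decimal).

Q is a product of powers, so relative uncertainties combine in quadrature:
  (1·δm/m)² = (1×0.00758)² = 5.74e-05;  (1·δc/c)² = (1×0.00816)² = 6.66e-05;  (1·δΔT/ΔT)² = (1×0.0602)² = 0.00363
δQ/Q = √(0.00375) = 0.0613

0.0613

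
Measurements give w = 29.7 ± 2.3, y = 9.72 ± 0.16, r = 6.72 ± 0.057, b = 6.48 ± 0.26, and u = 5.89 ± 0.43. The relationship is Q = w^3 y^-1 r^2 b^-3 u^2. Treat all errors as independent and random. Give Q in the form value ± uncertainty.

For a monomial Q ∝ w^3, y^-1, r^2, b^-3, u^2, fractional errors add in quadrature:
  (3·δw/w)² = (3×0.0774)² = 0.0540;  (-1·δy/y)² = (-1×0.0165)² = 0.000271;  (2·δr/r)² = (2×0.00848)² = 0.000288;  (-3·δb/b)² = (-3×0.0401)² = 0.0145;  (2·δu/u)² = (2×0.0730)² = 0.0213
δQ/Q = √(0.0903) = 0.301
Q = 15500, so δQ = 0.301 × 15500 = 4660.

15500 ± 4660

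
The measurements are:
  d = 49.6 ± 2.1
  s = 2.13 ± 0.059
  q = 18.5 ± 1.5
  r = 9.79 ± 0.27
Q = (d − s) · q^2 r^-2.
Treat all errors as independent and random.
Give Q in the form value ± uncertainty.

Let u = d − s = 47.5. δu = √(δd² + δs²) = √(4.41 + 0.00348) = 2.10, so δu/u = 0.0443.
Q is then a monomial in u, q, r:
δQ/Q = √((δu/u)² + (2·δq/q)² + (-2·δr/r)²) = √(0.00196 + 0.0263 + 0.00304) = 0.177
Q = 170, so δQ = 0.177 × 170 = 30.0.

170 ± 30.0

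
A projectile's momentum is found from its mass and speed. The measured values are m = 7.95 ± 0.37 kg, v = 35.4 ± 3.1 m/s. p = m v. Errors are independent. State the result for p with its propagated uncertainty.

For a monomial p ∝ m, v, fractional errors add in quadrature:
  (1·δm/m)² = (1×0.0465)² = 0.00217;  (1·δv/v)² = (1×0.0876)² = 0.00767
δp/p = √(0.00983) = 0.0992
p = 281 kg·m/s, so δp = 0.0992 × 281 = 27.9 kg·m/s.

281 ± 27.9 kg·m/s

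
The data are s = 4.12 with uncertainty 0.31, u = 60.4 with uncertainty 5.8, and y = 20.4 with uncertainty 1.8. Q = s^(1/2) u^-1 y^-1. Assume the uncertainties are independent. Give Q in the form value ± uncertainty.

For a monomial Q ∝ s^(1/2), u^-1, y^-1, fractional errors add in quadrature:
  (½·δs/s)² = (0.5×0.0752)² = 0.00142;  (-1·δu/u)² = (-1×0.0960)² = 0.00922;  (-1·δy/y)² = (-1×0.0882)² = 0.00779
δQ/Q = √(0.0184) = 0.136
Q = 0.00165, so δQ = 0.136 × 0.00165 = 0.000224.

0.00165 ± 0.000224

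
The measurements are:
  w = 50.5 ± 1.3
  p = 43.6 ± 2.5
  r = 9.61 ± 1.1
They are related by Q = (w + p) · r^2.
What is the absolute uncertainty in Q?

Let u = w + p = 94.1. δu = √(δw² + δp²) = √(1.69 + 6.25) = 2.82, so δu/u = 0.0299.
Q is then a monomial in u, r:
δQ/Q = √((δu/u)² + (2·δr/r)²) = √(0.000897 + 0.0524) = 0.231
Q = 8690, so δQ = 0.231 × 8690 = 2010.

2010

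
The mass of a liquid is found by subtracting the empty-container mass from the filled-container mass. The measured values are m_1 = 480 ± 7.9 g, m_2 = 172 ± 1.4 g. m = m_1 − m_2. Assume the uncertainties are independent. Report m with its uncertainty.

308 ± 8.02 g

Each term contributes (cᵢ δxᵢ)² to (δm)²:
  (δm_1)² = 62.4;  (δm_2)² = 1.96
δm = √(64.4) = 8.02 g
m = 308 g.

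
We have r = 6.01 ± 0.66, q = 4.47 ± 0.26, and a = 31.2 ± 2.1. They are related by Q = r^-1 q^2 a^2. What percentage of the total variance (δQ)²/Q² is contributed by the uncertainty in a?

41.5%

(δQ/Q)² = (-1·δr/r)² + (2·δq/q)² + (2·δa/a)²
  r term: (-1×0.110)² = 0.0121
  q term: (2×0.0582)² = 0.0135
  a term: (2×0.0673)² = 0.0181
Total = 0.0437. Share from a = 0.0181/0.0437 = 0.415.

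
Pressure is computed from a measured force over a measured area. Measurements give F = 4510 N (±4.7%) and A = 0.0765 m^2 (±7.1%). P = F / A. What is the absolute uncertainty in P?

P is a product of powers, so relative uncertainties combine in quadrature:
  (1·δF/F)² = (1×0.0470)² = 0.00221;  (-1·δA/A)² = (-1×0.0710)² = 0.00504
δP/P = √(0.00725) = 0.0851
P = 59000 Pa, so δP = 0.0851 × 59000 = 5020 Pa.

5020 Pa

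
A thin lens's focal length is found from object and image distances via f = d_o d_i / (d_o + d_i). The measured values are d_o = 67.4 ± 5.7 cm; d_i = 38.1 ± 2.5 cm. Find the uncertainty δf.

∂f/∂d_o = (d_i/(d_o+d_i))² = 0.130;  ∂f/∂d_i = (d_o/(d_o+d_i))² = 0.408
δf = √((∂f/∂d_o · δd_o)² + (∂f/∂d_i · δd_i)²) = √(0.553 + 1.04) = 1.26 cm

1.26 cm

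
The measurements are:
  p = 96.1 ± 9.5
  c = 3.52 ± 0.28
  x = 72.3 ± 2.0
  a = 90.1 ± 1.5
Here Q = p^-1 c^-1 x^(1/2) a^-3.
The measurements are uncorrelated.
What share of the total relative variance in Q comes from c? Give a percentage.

(δQ/Q)² = (-1·δp/p)² + (-1·δc/c)² + (½·δx/x)² + (-3·δa/a)²
  p term: (-1×0.0989)² = 0.00977
  c term: (-1×0.0795)² = 0.00633
  x term: (0.5×0.0277)² = 0.000191
  a term: (-3×0.0166)² = 0.00249
Total = 0.0188. Share from c = 0.00633/0.0188 = 0.337.

33.7%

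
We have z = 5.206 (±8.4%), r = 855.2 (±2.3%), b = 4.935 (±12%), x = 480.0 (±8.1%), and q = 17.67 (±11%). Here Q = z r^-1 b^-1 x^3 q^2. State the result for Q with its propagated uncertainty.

For a monomial Q ∝ z, r^-1, b^-1, x^3, q^2, fractional errors add in quadrature:
  (1·δz/z)² = (1×0.0840)² = 0.00706;  (-1·δr/r)² = (-1×0.0230)² = 0.000529;  (-1·δb/b)² = (-1×0.120)² = 0.0144;  (3·δx/x)² = (3×0.0810)² = 0.0590;  (2·δq/q)² = (2×0.110)² = 0.0484
δQ/Q = √(0.129) = 0.360
Q = 4.259e+07, so δQ = 0.360 × 4.259e+07 = 1.53e+07.

(4.259 ± 1.53) × 10^7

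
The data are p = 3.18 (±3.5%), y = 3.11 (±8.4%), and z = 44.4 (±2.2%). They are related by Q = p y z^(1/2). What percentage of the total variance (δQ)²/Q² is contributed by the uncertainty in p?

(δQ/Q)² = (1·δp/p)² + (1·δy/y)² + (½·δz/z)²
  p term: (1×0.0350)² = 0.00123
  y term: (1×0.0840)² = 0.00706
  z term: (0.5×0.0220)² = 0.000121
Total = 0.00840. Share from p = 0.00123/0.00840 = 0.146.

14.6%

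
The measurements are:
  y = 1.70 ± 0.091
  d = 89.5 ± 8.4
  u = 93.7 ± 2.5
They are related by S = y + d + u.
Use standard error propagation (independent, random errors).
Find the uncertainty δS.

8.76

Each term contributes (cᵢ δxᵢ)² to (δS)²:
  (δy)² = 0.00828;  (δd)² = 70.6;  (δu)² = 6.25
δS = √(76.8) = 8.76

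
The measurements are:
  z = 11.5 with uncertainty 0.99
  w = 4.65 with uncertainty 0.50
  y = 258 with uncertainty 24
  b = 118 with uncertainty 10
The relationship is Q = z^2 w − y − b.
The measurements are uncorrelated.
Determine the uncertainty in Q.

128

Let p = z^2·w = 615. δp/p = √((2·δz/z)² + (1·δw/w)²) = √(0.0296 + 0.0116) = 0.203, so δp = 125.
Q = p − y − b: δQ = √(δp² + δy² + δb²) = √(15600 + 576 + 100) = 128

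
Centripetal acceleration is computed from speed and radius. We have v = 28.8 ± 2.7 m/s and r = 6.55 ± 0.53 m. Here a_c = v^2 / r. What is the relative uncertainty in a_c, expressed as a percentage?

20.4%

For a monomial a_c ∝ v^2, r^-1, fractional errors add in quadrature:
  (2·δv/v)² = (2×0.0938)² = 0.0352;  (-1·δr/r)² = (-1×0.0809)² = 0.00655
δa_c/a_c = √(0.0417) = 0.204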